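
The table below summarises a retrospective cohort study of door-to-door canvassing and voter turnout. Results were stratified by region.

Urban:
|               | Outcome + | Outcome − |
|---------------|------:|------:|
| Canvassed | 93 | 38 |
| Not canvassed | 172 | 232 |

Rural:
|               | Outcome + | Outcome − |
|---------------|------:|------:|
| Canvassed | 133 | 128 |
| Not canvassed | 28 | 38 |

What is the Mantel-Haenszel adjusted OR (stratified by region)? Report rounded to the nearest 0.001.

OR_MH = Σ(aᵢdᵢ/nᵢ) / Σ(bᵢcᵢ/nᵢ), where nᵢ is the stratum total.
Stratum 1 (Urban): n = 535; a·d/n = 93·232/535 = 40.3290; b·c/n = 38·172/535 = 12.2168
Stratum 2 (Rural): n = 327; a·d/n = 133·38/327 = 15.4557; b·c/n = 128·28/327 = 10.9602
OR_MH = (40.3290 + 15.4557) / (12.2168 + 10.9602) = 55.7846 / 23.1771 = 2.40689

2.407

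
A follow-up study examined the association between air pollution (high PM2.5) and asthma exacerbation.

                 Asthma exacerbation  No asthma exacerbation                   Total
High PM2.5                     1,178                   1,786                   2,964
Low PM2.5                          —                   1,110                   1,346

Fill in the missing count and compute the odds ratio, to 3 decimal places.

The missing cell is in the unexposed row: 1346 − 1110 = 236.
So a = 1178, b = 1786, c = 236, d = 1110.
OR = (a·d)/(b·c) = (1178 × 1110) / (1786 × 236) = 1307580 / 421496 = 3.10224

3.102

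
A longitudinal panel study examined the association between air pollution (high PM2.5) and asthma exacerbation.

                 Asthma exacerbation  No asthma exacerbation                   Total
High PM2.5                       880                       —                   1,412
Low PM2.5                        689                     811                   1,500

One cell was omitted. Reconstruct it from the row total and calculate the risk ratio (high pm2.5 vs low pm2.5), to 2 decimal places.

1.36

The missing cell is in the exposed row: 1412 − 880 = 532.
So a = 880, b = 532, c = 689, d = 811.
RR = [a/(a+b)] / [c/(c+d)] = (880/1412) / (689/1500) = 0.62323/0.45933 = 1.35681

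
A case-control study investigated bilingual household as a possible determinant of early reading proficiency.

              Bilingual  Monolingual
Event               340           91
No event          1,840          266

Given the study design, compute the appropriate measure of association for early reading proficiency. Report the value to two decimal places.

Reading the table with exposure as columns: a = 340 (Bilingual, case), b = 1840 (Bilingual, non-case), c = 91 (Monolingual, case), d = 266.
This is a case-control study: participants were sampled on outcome status, so risks in the source population cannot be estimated directly — relative risk is not valid here. The odds ratio is the appropriate measure.
OR = (a·d)/(b·c) = (340 × 266) / (1840 × 91) = 90440 / 167440 = 0.54013

0.54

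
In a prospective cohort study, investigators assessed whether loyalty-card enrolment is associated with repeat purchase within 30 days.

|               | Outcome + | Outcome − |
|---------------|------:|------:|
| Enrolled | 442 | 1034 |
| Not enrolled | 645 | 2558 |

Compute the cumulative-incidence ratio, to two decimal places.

Cells: a = 442, b = 1034, c = 645, d = 2558.
Risk in exposed = 442/1476 = 0.29946; risk in unexposed = 645/3203 = 0.20137.
RR = 0.29946 / 0.20137 = 1.48708
The risk among the exposed is 1.49 times that among the unexposed.

1.49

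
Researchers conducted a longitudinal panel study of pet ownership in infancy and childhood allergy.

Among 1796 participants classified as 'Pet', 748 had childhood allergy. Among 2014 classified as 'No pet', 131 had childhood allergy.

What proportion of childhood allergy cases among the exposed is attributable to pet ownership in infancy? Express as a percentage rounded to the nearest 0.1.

From the description: a = 748, b = 1048, c = 131, d = 1883.
Risk in exposed = 748/1796 = 0.41648; risk in unexposed = 131/2014 = 0.06504.
RR = 0.41648/0.06504 = 6.40300
AR% = (RR − 1)/RR × 100 = (6.40300 − 1)/6.40300 × 100 = 84.3823%

84.4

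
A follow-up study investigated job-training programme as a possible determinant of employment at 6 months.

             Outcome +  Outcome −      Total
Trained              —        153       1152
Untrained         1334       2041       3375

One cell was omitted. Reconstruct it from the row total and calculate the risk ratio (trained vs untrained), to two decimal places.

The missing cell is in the exposed row: 1152 − 153 = 999.
So a = 999, b = 153, c = 1334, d = 2041.
RR = [a/(a+b)] / [c/(c+d)] = (999/1152) / (1334/3375) = 0.86719/0.39526 = 2.19397

2.19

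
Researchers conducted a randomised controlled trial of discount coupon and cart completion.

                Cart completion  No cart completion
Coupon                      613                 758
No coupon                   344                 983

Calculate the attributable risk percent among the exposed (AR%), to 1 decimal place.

Cells: a = 613, b = 758, c = 344, d = 983.
Risk in exposed = 613/1371 = 0.44712; risk in unexposed = 344/1327 = 0.25923.
RR = 0.44712/0.25923 = 1.72479
AR% = (RR − 1)/RR × 100 = (1.72479 − 1)/1.72479 × 100 = 42.0218%

42.0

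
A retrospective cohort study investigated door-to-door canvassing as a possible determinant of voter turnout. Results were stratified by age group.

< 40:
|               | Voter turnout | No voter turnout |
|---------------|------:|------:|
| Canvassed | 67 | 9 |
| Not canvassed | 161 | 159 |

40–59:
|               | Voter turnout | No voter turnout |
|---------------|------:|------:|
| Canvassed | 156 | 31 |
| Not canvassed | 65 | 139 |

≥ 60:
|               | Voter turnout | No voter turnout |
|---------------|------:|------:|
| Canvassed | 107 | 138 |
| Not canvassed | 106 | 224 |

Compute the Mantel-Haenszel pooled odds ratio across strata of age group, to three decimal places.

OR_MH = Σ(aᵢdᵢ/nᵢ) / Σ(bᵢcᵢ/nᵢ), where nᵢ is the stratum total.
Stratum 1 (< 40): n = 396; a·d/n = 67·159/396 = 26.9015; b·c/n = 9·161/396 = 3.6591
Stratum 2 (40–59): n = 391; a·d/n = 156·139/391 = 55.4578; b·c/n = 31·65/391 = 5.1535
Stratum 3 (≥ 60): n = 575; a·d/n = 107·224/575 = 41.6835; b·c/n = 138·106/575 = 25.4400
OR_MH = (26.9015 + 55.4578 + 41.6835) / (3.6591 + 5.1535 + 25.4400) = 124.0428 / 34.2525 = 3.62142

3.621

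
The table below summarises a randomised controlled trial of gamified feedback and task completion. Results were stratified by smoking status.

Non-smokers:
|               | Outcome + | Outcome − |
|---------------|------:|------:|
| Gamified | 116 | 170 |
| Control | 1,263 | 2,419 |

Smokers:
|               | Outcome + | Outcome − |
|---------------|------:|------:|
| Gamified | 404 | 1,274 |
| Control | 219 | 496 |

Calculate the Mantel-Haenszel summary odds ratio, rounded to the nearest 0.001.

OR_MH = Σ(aᵢdᵢ/nᵢ) / Σ(bᵢcᵢ/nᵢ), where nᵢ is the stratum total.
Stratum 1 (Non-smokers): n = 3968; a·d/n = 116·2419/3968 = 70.7167; b·c/n = 170·1263/3968 = 54.1104
Stratum 2 (Smokers): n = 2393; a·d/n = 404·496/2393 = 83.7376; b·c/n = 1274·219/2393 = 116.5926
OR_MH = (70.7167 + 83.7376) / (54.1104 + 116.5926) = 154.4543 / 170.7029 = 0.90481

0.905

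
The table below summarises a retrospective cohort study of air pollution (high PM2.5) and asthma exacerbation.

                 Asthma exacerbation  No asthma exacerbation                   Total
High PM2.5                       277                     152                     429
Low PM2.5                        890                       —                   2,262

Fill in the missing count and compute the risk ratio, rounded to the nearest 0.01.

The missing cell is in the unexposed row: 2262 − 890 = 1372.
So a = 277, b = 152, c = 890, d = 1372.
RR = [a/(a+b)] / [c/(c+d)] = (277/429) / (890/2262) = 0.64569/0.39346 = 1.64106

1.64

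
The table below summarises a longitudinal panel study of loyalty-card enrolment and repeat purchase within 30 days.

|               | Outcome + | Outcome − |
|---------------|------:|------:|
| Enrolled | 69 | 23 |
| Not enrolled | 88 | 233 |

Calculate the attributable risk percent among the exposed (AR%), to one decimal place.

63.4

Cells: a = 69, b = 23, c = 88, d = 233.
Risk in exposed = 69/92 = 0.75000; risk in unexposed = 88/321 = 0.27414.
RR = 0.75000/0.27414 = 2.73580
AR% = (RR − 1)/RR × 100 = (2.73580 − 1)/2.73580 × 100 = 63.4476%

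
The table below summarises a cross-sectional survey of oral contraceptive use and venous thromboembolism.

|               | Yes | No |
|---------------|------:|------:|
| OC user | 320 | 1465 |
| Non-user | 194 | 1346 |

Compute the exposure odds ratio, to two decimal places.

Cells: a = 320, b = 1465, c = 194, d = 1346.
OR = (a·d)/(b·c) = (320 × 1346) / (1465 × 194) = 430720 / 284210 = 1.51550
The odds of venous thromboembolism are about 1.52 times as high in the oc user group.

1.52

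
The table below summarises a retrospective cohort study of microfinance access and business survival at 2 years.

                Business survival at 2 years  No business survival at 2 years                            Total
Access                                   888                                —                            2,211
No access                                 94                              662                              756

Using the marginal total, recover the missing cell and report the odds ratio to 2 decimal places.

The missing cell is in the exposed row: 2211 − 888 = 1323.
So a = 888, b = 1323, c = 94, d = 662.
OR = (a·d)/(b·c) = (888 × 662) / (1323 × 94) = 587856 / 124362 = 4.72697

4.73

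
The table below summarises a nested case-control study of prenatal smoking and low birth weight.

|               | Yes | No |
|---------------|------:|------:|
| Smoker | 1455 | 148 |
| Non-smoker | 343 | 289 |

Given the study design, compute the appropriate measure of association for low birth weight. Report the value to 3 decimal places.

Cells: a = 1455, b = 148, c = 343, d = 289.
This is a nested case-control study: participants were sampled on outcome status, so risks in the source population cannot be estimated directly — relative risk is not valid here. The odds ratio is the appropriate measure.
OR = (a·d)/(b·c) = (1455 × 289) / (148 × 343) = 420495 / 50764 = 8.28333

8.283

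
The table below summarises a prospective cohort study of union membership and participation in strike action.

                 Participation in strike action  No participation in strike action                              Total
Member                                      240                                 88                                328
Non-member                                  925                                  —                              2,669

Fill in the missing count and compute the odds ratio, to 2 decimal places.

The missing cell is in the unexposed row: 2669 − 925 = 1744.
So a = 240, b = 88, c = 925, d = 1744.
OR = (a·d)/(b·c) = (240 × 1744) / (88 × 925) = 418560 / 81400 = 5.14201

5.14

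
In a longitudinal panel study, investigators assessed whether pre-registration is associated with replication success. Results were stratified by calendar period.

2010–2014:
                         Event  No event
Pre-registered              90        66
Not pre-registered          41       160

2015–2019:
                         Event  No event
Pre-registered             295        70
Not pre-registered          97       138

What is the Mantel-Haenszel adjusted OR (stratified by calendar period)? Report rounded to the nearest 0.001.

OR_MH = Σ(aᵢdᵢ/nᵢ) / Σ(bᵢcᵢ/nᵢ), where nᵢ is the stratum total.
Stratum 1 (2010–2014): n = 357; a·d/n = 90·160/357 = 40.3361; b·c/n = 66·41/357 = 7.5798
Stratum 2 (2015–2019): n = 600; a·d/n = 295·138/600 = 67.8500; b·c/n = 70·97/600 = 11.3167
OR_MH = (40.3361 + 67.8500) / (7.5798 + 11.3167) = 108.1861 / 18.8965 = 5.72519

5.725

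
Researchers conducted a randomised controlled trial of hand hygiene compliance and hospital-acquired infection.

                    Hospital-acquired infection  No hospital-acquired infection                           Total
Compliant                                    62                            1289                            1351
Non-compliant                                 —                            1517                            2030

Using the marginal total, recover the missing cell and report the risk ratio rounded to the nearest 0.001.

The missing cell is in the unexposed row: 2030 − 1517 = 513.
So a = 62, b = 1289, c = 513, d = 1517.
RR = [a/(a+b)] / [c/(c+d)] = (62/1351) / (513/2030) = 0.04589/0.25271 = 0.18160

0.182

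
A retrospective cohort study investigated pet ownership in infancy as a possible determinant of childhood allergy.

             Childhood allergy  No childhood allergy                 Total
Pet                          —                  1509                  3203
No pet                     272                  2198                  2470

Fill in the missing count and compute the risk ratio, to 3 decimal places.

4.803

The missing cell is in the exposed row: 3203 − 1509 = 1694.
So a = 1694, b = 1509, c = 272, d = 2198.
RR = [a/(a+b)] / [c/(c+d)] = (1694/3203) / (272/2470) = 0.52888/0.11012 = 4.80269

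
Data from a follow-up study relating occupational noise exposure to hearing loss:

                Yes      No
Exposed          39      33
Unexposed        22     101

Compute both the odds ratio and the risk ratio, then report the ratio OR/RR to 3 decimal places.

1.792

Cells: a = 39, b = 33, c = 22, d = 101.
OR = (39·101)/(33·22) = 3939/726 = 5.42562
Risk in exposed = 39/72 = 0.54167; risk in unexposed = 22/123 = 0.17886; RR = 3.02841
OR/RR = 5.42562 / 3.02841 = 1.79157
The outcome is not rare, so the OR lies further from 1 than the RR.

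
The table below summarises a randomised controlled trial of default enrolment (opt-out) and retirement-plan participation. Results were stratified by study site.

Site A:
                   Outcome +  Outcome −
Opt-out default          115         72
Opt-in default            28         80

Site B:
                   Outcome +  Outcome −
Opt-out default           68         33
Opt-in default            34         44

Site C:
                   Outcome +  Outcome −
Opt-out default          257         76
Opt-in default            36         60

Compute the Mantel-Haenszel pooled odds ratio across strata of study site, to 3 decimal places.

4.304

OR_MH = Σ(aᵢdᵢ/nᵢ) / Σ(bᵢcᵢ/nᵢ), where nᵢ is the stratum total.
Stratum 1 (Site A): n = 295; a·d/n = 115·80/295 = 31.1864; b·c/n = 72·28/295 = 6.8339
Stratum 2 (Site B): n = 179; a·d/n = 68·44/179 = 16.7151; b·c/n = 33·34/179 = 6.2682
Stratum 3 (Site C): n = 429; a·d/n = 257·60/429 = 35.9441; b·c/n = 76·36/429 = 6.3776
OR_MH = (31.1864 + 16.7151 + 35.9441) / (6.8339 + 6.2682 + 6.3776) = 83.8456 / 19.4797 = 4.30426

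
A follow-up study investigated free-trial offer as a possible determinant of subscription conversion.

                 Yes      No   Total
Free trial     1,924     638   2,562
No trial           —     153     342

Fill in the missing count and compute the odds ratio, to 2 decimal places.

The missing cell is in the unexposed row: 342 − 153 = 189.
So a = 1924, b = 638, c = 189, d = 153.
OR = (a·d)/(b·c) = (1924 × 153) / (638 × 189) = 294372 / 120582 = 2.44126

2.44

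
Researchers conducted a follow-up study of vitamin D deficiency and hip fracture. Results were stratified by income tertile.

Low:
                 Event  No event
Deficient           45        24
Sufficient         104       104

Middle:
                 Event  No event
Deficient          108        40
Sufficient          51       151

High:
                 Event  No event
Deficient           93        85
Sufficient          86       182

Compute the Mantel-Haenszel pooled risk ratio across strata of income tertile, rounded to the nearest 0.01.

1.86

RR_MH = Σ(aᵢ·n₀ᵢ/nᵢ) / Σ(cᵢ·n₁ᵢ/nᵢ), with n₁ᵢ = aᵢ+bᵢ (exposed), n₀ᵢ = cᵢ+dᵢ (unexposed), nᵢ = n₁ᵢ+n₀ᵢ.
Stratum 1 (Low): n₁ = 69, n₀ = 208, n = 277; a·n₀/n = 45·208/277 = 33.7906; c·n₁/n = 104·69/277 = 25.9061
Stratum 2 (Middle): n₁ = 148, n₀ = 202, n = 350; a·n₀/n = 108·202/350 = 62.3314; c·n₁/n = 51·148/350 = 21.5657
Stratum 3 (High): n₁ = 178, n₀ = 268, n = 446; a·n₀/n = 93·268/446 = 55.8834; c·n₁/n = 86·178/446 = 34.3229
RR_MH = (33.7906 + 62.3314 + 55.8834) / (25.9061 + 21.5657 + 34.3229) = 152.0055 / 81.7947 = 1.85838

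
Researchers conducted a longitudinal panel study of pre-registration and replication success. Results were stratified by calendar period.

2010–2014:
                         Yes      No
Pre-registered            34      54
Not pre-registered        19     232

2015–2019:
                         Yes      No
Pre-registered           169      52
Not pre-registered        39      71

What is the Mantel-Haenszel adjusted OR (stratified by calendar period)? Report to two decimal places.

OR_MH = Σ(aᵢdᵢ/nᵢ) / Σ(bᵢcᵢ/nᵢ), where nᵢ is the stratum total.
Stratum 1 (2010–2014): n = 339; a·d/n = 34·232/339 = 23.2684; b·c/n = 54·19/339 = 3.0265
Stratum 2 (2015–2019): n = 331; a·d/n = 169·71/331 = 36.2508; b·c/n = 52·39/331 = 6.1269
OR_MH = (23.2684 + 36.2508) / (3.0265 + 6.1269) = 59.5192 / 9.1534 = 6.50239

6.50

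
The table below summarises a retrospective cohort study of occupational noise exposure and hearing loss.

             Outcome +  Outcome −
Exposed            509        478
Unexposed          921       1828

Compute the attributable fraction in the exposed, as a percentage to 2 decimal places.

Cells: a = 509, b = 478, c = 921, d = 1828.
Risk in exposed = 509/987 = 0.51570; risk in unexposed = 921/2749 = 0.33503.
RR = 0.51570/0.33503 = 1.53927
AR% = (RR − 1)/RR × 100 = (1.53927 − 1)/1.53927 × 100 = 35.0343%

35.03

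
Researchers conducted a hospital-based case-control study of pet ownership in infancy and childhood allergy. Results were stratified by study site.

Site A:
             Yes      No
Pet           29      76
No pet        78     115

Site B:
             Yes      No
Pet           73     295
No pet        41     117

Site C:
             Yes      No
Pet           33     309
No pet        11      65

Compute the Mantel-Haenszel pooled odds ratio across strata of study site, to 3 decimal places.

OR_MH = Σ(aᵢdᵢ/nᵢ) / Σ(bᵢcᵢ/nᵢ), where nᵢ is the stratum total.
Stratum 1 (Site A): n = 298; a·d/n = 29·115/298 = 11.1913; b·c/n = 76·78/298 = 19.8926
Stratum 2 (Site B): n = 526; a·d/n = 73·117/526 = 16.2376; b·c/n = 295·41/526 = 22.9943
Stratum 3 (Site C): n = 418; a·d/n = 33·65/418 = 5.1316; b·c/n = 309·11/418 = 8.1316
OR_MH = (11.1913 + 16.2376 + 5.1316) / (19.8926 + 22.9943 + 8.1316) = 32.5605 / 51.0185 = 0.63821

0.638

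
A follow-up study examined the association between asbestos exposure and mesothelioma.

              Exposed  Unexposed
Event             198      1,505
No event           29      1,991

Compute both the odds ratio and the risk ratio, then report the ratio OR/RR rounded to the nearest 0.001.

4.458

Reading the table with exposure as columns: a = 198 (Exposed, case), b = 29 (Exposed, non-case), c = 1505 (Unexposed, case), d = 1991.
OR = (198·1991)/(29·1505) = 394218/43645 = 9.03237
Risk in exposed = 198/227 = 0.87225; risk in unexposed = 1505/3496 = 0.43049; RR = 2.02616
OR/RR = 9.03237 / 2.02616 = 4.45787
The outcome is not rare, so the OR lies further from 1 than the RR.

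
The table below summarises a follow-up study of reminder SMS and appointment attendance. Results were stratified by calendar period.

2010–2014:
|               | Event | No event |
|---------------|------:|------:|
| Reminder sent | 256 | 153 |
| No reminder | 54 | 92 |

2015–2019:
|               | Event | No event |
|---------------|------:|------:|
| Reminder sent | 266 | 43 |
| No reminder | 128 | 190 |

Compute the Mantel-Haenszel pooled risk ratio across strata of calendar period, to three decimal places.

RR_MH = Σ(aᵢ·n₀ᵢ/nᵢ) / Σ(cᵢ·n₁ᵢ/nᵢ), with n₁ᵢ = aᵢ+bᵢ (exposed), n₀ᵢ = cᵢ+dᵢ (unexposed), nᵢ = n₁ᵢ+n₀ᵢ.
Stratum 1 (2010–2014): n₁ = 409, n₀ = 146, n = 555; a·n₀/n = 256·146/555 = 67.3441; c·n₁/n = 54·409/555 = 39.7946
Stratum 2 (2015–2019): n₁ = 309, n₀ = 318, n = 627; a·n₀/n = 266·318/627 = 134.9091; c·n₁/n = 128·309/627 = 63.0813
RR_MH = (67.3441 + 134.9091) / (39.7946 + 63.0813) = 202.2532 / 102.8759 = 1.96599

1.966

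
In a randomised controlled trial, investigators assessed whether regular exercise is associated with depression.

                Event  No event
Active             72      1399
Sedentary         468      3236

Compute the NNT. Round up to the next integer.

13

Risk in treated group = 72/1471 = 0.04895; risk in control = 468/3704 = 0.12635.
Absolute risk reduction = 0.12635 − 0.04895 = 0.07740
NNT = 1 / ARR = 1 / 0.07740 = 12.919 → round up → 13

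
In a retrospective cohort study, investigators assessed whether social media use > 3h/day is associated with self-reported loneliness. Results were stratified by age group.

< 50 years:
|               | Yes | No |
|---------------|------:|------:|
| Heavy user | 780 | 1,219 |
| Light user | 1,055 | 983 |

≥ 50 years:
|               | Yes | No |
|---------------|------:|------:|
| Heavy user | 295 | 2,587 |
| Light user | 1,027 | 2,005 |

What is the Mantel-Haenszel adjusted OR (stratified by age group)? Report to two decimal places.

OR_MH = Σ(aᵢdᵢ/nᵢ) / Σ(bᵢcᵢ/nᵢ), where nᵢ is the stratum total.
Stratum 1 (< 50 years): n = 4037; a·d/n = 780·983/4037 = 189.9282; b·c/n = 1219·1055/4037 = 318.5645
Stratum 2 (≥ 50 years): n = 5914; a·d/n = 295·2005/5914 = 100.0127; b·c/n = 2587·1027/5914 = 449.2474
OR_MH = (189.9282 + 100.0127) / (318.5645 + 449.2474) = 289.9408 / 767.8119 = 0.37762

0.38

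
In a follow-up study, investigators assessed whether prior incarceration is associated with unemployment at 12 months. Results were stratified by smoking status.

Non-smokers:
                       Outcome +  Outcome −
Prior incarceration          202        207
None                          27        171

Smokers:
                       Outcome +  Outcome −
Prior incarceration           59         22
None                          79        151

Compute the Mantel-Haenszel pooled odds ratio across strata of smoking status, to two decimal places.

OR_MH = Σ(aᵢdᵢ/nᵢ) / Σ(bᵢcᵢ/nᵢ), where nᵢ is the stratum total.
Stratum 1 (Non-smokers): n = 607; a·d/n = 202·171/607 = 56.9061; b·c/n = 207·27/607 = 9.2076
Stratum 2 (Smokers): n = 311; a·d/n = 59·151/311 = 28.6463; b·c/n = 22·79/311 = 5.5884
OR_MH = (56.9061 + 28.6463) / (9.2076 + 5.5884) = 85.5524 / 14.7960 = 5.78213

5.78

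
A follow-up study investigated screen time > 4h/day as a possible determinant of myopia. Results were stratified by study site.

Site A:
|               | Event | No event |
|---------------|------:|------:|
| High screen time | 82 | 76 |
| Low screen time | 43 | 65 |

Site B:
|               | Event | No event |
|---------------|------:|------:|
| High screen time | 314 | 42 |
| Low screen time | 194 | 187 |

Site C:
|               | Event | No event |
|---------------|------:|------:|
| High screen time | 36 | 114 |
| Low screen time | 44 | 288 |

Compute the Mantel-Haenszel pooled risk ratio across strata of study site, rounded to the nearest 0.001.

1.658

RR_MH = Σ(aᵢ·n₀ᵢ/nᵢ) / Σ(cᵢ·n₁ᵢ/nᵢ), with n₁ᵢ = aᵢ+bᵢ (exposed), n₀ᵢ = cᵢ+dᵢ (unexposed), nᵢ = n₁ᵢ+n₀ᵢ.
Stratum 1 (Site A): n₁ = 158, n₀ = 108, n = 266; a·n₀/n = 82·108/266 = 33.2932; c·n₁/n = 43·158/266 = 25.5414
Stratum 2 (Site B): n₁ = 356, n₀ = 381, n = 737; a·n₀/n = 314·381/737 = 162.3256; c·n₁/n = 194·356/737 = 93.7096
Stratum 3 (Site C): n₁ = 150, n₀ = 332, n = 482; a·n₀/n = 36·332/482 = 24.7967; c·n₁/n = 44·150/482 = 13.6929
RR_MH = (33.2932 + 162.3256 + 24.7967) / (25.5414 + 93.7096 + 13.6929) = 220.4156 / 132.9439 = 1.65796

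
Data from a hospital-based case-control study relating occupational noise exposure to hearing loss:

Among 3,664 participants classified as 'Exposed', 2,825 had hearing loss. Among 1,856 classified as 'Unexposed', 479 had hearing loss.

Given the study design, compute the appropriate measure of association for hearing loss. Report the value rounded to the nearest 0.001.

9.680

From the description: a = 2825, b = 839, c = 479, d = 1377.
This is a hospital-based case-control study: participants were sampled on outcome status, so risks in the source population cannot be estimated directly — relative risk is not valid here. The odds ratio is the appropriate measure.
OR = (a·d)/(b·c) = (2825 × 1377) / (839 × 479) = 3890025 / 401881 = 9.67954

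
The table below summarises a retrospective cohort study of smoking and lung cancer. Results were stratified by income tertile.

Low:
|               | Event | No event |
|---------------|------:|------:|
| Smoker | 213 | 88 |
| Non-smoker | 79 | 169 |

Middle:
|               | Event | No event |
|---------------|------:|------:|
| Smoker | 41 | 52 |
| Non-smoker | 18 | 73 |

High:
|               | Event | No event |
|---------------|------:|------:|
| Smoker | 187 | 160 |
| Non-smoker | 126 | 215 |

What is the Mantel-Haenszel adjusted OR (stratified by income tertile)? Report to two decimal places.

OR_MH = Σ(aᵢdᵢ/nᵢ) / Σ(bᵢcᵢ/nᵢ), where nᵢ is the stratum total.
Stratum 1 (Low): n = 549; a·d/n = 213·169/549 = 65.5683; b·c/n = 88·79/549 = 12.6630
Stratum 2 (Middle): n = 184; a·d/n = 41·73/184 = 16.2663; b·c/n = 52·18/184 = 5.0870
Stratum 3 (High): n = 688; a·d/n = 187·215/688 = 58.4375; b·c/n = 160·126/688 = 29.3023
OR_MH = (65.5683 + 16.2663 + 58.4375) / (12.6630 + 5.0870 + 29.3023) = 140.2721 / 47.0523 = 2.98120

2.98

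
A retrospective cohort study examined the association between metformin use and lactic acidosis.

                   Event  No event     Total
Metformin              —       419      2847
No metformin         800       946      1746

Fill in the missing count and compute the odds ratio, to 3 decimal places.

The missing cell is in the exposed row: 2847 − 419 = 2428.
So a = 2428, b = 419, c = 800, d = 946.
OR = (a·d)/(b·c) = (2428 × 946) / (419 × 800) = 2296888 / 335200 = 6.85229

6.852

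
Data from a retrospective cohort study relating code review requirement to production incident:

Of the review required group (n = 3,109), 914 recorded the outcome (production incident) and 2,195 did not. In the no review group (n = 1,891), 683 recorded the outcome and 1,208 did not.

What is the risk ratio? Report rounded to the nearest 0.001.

0.814

From the description: a = 914, b = 2195, c = 683, d = 1208.
Risk in exposed = 914/3109 = 0.29399; risk in unexposed = 683/1891 = 0.36118.
RR = 0.29399 / 0.36118 = 0.81395
The risk is 19% lower among the exposed than among the unexposed.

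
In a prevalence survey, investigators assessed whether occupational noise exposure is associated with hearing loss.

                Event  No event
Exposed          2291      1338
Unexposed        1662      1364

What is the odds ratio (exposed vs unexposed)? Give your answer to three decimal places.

1.405

Cells: a = 2291, b = 1338, c = 1662, d = 1364.
OR = (a·d)/(b·c) = (2291 × 1364) / (1338 × 1662) = 3124924 / 2223756 = 1.40525
The odds of hearing loss are about 1.41 times as high in the exposed group.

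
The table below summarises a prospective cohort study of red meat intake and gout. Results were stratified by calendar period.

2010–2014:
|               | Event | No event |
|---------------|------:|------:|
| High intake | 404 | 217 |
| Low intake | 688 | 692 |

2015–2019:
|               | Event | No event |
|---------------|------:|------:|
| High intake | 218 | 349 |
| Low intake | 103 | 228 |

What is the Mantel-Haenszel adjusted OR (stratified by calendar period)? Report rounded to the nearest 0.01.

OR_MH = Σ(aᵢdᵢ/nᵢ) / Σ(bᵢcᵢ/nᵢ), where nᵢ is the stratum total.
Stratum 1 (2010–2014): n = 2001; a·d/n = 404·692/2001 = 139.7141; b·c/n = 217·688/2001 = 74.6107
Stratum 2 (2015–2019): n = 898; a·d/n = 218·228/898 = 55.3497; b·c/n = 349·103/898 = 40.0301
OR_MH = (139.7141 + 55.3497) / (74.6107 + 40.0301) = 195.0638 / 114.6408 = 1.70152

1.70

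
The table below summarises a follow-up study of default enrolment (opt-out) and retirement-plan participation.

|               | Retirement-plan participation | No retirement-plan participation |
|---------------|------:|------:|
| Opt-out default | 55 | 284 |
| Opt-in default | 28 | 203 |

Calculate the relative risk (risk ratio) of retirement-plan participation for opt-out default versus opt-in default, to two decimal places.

1.34

Cells: a = 55, b = 284, c = 28, d = 203.
Risk in exposed = 55/339 = 0.16224; risk in unexposed = 28/231 = 0.12121.
RR = 0.16224 / 0.12121 = 1.33850
The risk among the exposed is 1.34 times that among the unexposed.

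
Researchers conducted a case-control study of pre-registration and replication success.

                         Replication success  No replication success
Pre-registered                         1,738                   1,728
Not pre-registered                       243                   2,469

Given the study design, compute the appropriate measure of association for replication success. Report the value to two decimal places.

Cells: a = 1738, b = 1728, c = 243, d = 2469.
This is a case-control study: participants were sampled on outcome status, so risks in the source population cannot be estimated directly — relative risk is not valid here. The odds ratio is the appropriate measure.
OR = (a·d)/(b·c) = (1738 × 2469) / (1728 × 243) = 4291122 / 419904 = 10.21929

10.22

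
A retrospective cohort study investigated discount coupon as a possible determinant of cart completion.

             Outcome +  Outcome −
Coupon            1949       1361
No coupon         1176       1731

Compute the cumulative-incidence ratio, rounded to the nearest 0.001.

Cells: a = 1949, b = 1361, c = 1176, d = 1731.
Risk in exposed = 1949/3310 = 0.58882; risk in unexposed = 1176/2907 = 0.40454.
RR = 0.58882 / 0.40454 = 1.45553
The risk among the exposed is 1.46 times that among the unexposed.

1.456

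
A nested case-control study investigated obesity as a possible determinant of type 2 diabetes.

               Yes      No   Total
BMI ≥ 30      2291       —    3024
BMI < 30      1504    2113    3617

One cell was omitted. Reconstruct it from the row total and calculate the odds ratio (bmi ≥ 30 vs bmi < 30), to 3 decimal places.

The missing cell is in the exposed row: 3024 − 2291 = 733.
So a = 2291, b = 733, c = 1504, d = 2113.
OR = (a·d)/(b·c) = (2291 × 2113) / (733 × 1504) = 4840883 / 1102432 = 4.39109

4.391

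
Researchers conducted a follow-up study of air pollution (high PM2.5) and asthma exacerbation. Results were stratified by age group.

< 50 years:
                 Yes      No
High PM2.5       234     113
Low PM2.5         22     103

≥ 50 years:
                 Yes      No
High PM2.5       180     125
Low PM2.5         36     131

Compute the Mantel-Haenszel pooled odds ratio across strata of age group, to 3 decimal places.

OR_MH = Σ(aᵢdᵢ/nᵢ) / Σ(bᵢcᵢ/nᵢ), where nᵢ is the stratum total.
Stratum 1 (< 50 years): n = 472; a·d/n = 234·103/472 = 51.0636; b·c/n = 113·22/472 = 5.2669
Stratum 2 (≥ 50 years): n = 472; a·d/n = 180·131/472 = 49.9576; b·c/n = 125·36/472 = 9.5339
OR_MH = (51.0636 + 49.9576) / (5.2669 + 9.5339) = 101.0212 / 14.8008 = 6.82537

6.825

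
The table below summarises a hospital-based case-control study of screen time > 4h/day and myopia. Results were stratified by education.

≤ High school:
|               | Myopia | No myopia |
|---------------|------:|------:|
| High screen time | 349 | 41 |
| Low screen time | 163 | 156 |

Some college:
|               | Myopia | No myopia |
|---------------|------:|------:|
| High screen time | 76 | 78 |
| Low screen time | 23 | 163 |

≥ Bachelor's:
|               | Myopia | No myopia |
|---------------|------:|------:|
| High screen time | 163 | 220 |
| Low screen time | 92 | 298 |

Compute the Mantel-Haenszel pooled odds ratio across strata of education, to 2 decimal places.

4.31

OR_MH = Σ(aᵢdᵢ/nᵢ) / Σ(bᵢcᵢ/nᵢ), where nᵢ is the stratum total.
Stratum 1 (≤ High school): n = 709; a·d/n = 349·156/709 = 76.7898; b·c/n = 41·163/709 = 9.4260
Stratum 2 (Some college): n = 340; a·d/n = 76·163/340 = 36.4353; b·c/n = 78·23/340 = 5.2765
Stratum 3 (≥ Bachelor's): n = 773; a·d/n = 163·298/773 = 62.8383; b·c/n = 220·92/773 = 26.1837
OR_MH = (76.7898 + 36.4353 + 62.8383) / (9.4260 + 5.2765 + 26.1837) = 176.0634 / 40.8861 = 4.30619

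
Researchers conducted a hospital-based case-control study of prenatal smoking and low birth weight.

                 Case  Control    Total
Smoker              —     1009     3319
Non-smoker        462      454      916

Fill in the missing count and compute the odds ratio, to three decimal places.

2.250

The missing cell is in the exposed row: 3319 − 1009 = 2310.
So a = 2310, b = 1009, c = 462, d = 454.
OR = (a·d)/(b·c) = (2310 × 454) / (1009 × 462) = 1048740 / 466158 = 2.24975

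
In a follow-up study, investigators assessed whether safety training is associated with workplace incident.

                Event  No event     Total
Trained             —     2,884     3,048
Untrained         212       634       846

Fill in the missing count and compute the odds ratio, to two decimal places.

The missing cell is in the exposed row: 3048 − 2884 = 164.
So a = 164, b = 2884, c = 212, d = 634.
OR = (a·d)/(b·c) = (164 × 634) / (2884 × 212) = 103976 / 611408 = 0.17006

0.17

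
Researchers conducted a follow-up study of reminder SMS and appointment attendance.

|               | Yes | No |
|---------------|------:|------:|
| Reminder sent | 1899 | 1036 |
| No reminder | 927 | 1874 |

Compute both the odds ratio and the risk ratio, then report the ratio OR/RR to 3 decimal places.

Cells: a = 1899, b = 1036, c = 927, d = 1874.
OR = (1899·1874)/(1036·927) = 3558726/960372 = 3.70557
Risk in exposed = 1899/2935 = 0.64702; risk in unexposed = 927/2801 = 0.33095; RR = 1.95502
OR/RR = 3.70557 / 1.95502 = 1.89542
The outcome is not rare, so the OR lies further from 1 than the RR.

1.895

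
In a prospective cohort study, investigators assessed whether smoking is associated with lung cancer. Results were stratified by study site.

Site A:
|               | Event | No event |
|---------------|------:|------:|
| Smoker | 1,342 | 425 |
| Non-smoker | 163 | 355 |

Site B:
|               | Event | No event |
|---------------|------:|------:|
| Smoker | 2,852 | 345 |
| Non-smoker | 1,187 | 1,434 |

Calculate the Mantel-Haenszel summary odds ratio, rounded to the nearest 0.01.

9.05

OR_MH = Σ(aᵢdᵢ/nᵢ) / Σ(bᵢcᵢ/nᵢ), where nᵢ is the stratum total.
Stratum 1 (Site A): n = 2285; a·d/n = 1342·355/2285 = 208.4945; b·c/n = 425·163/2285 = 30.3173
Stratum 2 (Site B): n = 5818; a·d/n = 2852·1434/5818 = 702.9508; b·c/n = 345·1187/5818 = 70.3876
OR_MH = (208.4945 + 702.9508) / (30.3173 + 70.3876) = 911.4454 / 100.7049 = 9.05066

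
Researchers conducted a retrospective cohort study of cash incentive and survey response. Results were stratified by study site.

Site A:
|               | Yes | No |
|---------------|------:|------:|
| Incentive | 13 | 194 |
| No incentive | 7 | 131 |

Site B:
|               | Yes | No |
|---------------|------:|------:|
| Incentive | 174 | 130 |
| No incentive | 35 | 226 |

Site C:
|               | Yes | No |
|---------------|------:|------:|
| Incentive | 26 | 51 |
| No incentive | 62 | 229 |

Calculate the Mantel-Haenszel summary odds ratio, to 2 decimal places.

4.41

OR_MH = Σ(aᵢdᵢ/nᵢ) / Σ(bᵢcᵢ/nᵢ), where nᵢ is the stratum total.
Stratum 1 (Site A): n = 345; a·d/n = 13·131/345 = 4.9362; b·c/n = 194·7/345 = 3.9362
Stratum 2 (Site B): n = 565; a·d/n = 174·226/565 = 69.6000; b·c/n = 130·35/565 = 8.0531
Stratum 3 (Site C): n = 368; a·d/n = 26·229/368 = 16.1793; b·c/n = 51·62/368 = 8.5924
OR_MH = (4.9362 + 69.6000 + 16.1793) / (3.9362 + 8.0531 + 8.5924) = 90.7156 / 20.5817 = 4.40758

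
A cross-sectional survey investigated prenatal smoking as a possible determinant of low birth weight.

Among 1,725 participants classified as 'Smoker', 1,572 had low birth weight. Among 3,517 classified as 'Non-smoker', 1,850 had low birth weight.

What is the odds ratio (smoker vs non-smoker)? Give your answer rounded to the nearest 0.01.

9.26

From the description: a = 1572, b = 153, c = 1850, d = 1667.
OR = (a·d)/(b·c) = (1572 × 1667) / (153 × 1850) = 2620524 / 283050 = 9.25817
The odds of low birth weight are about 9.26 times as high in the smoker group.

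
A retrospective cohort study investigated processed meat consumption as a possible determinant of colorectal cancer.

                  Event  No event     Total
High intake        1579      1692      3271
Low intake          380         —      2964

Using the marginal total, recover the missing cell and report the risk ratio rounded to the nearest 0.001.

3.765

The missing cell is in the unexposed row: 2964 − 380 = 2584.
So a = 1579, b = 1692, c = 380, d = 2584.
RR = [a/(a+b)] / [c/(c+d)] = (1579/3271) / (380/2964) = 0.48273/0.12821 = 3.76527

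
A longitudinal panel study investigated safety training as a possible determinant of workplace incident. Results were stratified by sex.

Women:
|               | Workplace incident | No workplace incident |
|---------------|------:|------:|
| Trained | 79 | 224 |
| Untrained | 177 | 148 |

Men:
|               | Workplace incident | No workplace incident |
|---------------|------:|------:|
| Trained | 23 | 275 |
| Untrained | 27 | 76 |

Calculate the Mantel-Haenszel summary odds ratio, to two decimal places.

0.28

OR_MH = Σ(aᵢdᵢ/nᵢ) / Σ(bᵢcᵢ/nᵢ), where nᵢ is the stratum total.
Stratum 1 (Women): n = 628; a·d/n = 79·148/628 = 18.6178; b·c/n = 224·177/628 = 63.1338
Stratum 2 (Men): n = 401; a·d/n = 23·76/401 = 4.3591; b·c/n = 275·27/401 = 18.5162
OR_MH = (18.6178 + 4.3591) / (63.1338 + 18.5162) = 22.9769 / 81.6500 = 0.28141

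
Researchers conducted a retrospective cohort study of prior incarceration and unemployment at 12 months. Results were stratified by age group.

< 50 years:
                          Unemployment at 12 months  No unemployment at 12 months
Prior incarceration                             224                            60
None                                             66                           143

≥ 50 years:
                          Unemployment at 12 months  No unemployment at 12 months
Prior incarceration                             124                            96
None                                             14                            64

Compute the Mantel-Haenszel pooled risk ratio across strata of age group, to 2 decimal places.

2.64

RR_MH = Σ(aᵢ·n₀ᵢ/nᵢ) / Σ(cᵢ·n₁ᵢ/nᵢ), with n₁ᵢ = aᵢ+bᵢ (exposed), n₀ᵢ = cᵢ+dᵢ (unexposed), nᵢ = n₁ᵢ+n₀ᵢ.
Stratum 1 (< 50 years): n₁ = 284, n₀ = 209, n = 493; a·n₀/n = 224·209/493 = 94.9615; c·n₁/n = 66·284/493 = 38.0203
Stratum 2 (≥ 50 years): n₁ = 220, n₀ = 78, n = 298; a·n₀/n = 124·78/298 = 32.4564; c·n₁/n = 14·220/298 = 10.3356
RR_MH = (94.9615 + 32.4564) / (38.0203 + 10.3356) = 127.4178 / 48.3559 = 2.63500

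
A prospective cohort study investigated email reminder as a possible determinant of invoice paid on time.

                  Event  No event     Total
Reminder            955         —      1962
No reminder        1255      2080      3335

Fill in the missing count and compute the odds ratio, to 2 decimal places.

1.57

The missing cell is in the exposed row: 1962 − 955 = 1007.
So a = 955, b = 1007, c = 1255, d = 2080.
OR = (a·d)/(b·c) = (955 × 2080) / (1007 × 1255) = 1986400 / 1263785 = 1.57179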